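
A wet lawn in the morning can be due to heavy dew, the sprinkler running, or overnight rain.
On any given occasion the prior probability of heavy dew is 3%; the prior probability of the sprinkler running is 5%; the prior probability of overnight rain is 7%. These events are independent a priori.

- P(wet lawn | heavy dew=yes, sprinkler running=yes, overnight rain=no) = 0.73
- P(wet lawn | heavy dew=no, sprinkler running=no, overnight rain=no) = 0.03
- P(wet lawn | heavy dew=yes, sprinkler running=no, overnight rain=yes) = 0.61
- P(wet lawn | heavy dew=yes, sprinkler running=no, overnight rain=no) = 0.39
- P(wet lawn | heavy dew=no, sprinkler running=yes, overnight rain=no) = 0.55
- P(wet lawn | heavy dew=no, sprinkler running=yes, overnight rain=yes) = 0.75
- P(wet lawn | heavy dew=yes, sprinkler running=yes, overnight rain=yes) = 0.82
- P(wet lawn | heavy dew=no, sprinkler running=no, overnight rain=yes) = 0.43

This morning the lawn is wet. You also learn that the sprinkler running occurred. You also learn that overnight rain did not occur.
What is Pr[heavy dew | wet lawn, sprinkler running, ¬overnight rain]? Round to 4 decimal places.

P(wet lawn | sprinkler running, ¬overnight rain) = 0.55×0.97 + 0.73×0.03 = 0.533500 + 0.021900 = 0.555400
Of this, 0.021900 comes from 0.73×0.03 (the heavy dew=true cases).
So P(heavy dew | wet lawn, sprinkler running, ¬overnight rain) = 0.021900/0.555400 ≈ 0.0394.

Pr[heavy dew | wet lawn, sprinkler running, ¬overnight rain] ≈ 0.0394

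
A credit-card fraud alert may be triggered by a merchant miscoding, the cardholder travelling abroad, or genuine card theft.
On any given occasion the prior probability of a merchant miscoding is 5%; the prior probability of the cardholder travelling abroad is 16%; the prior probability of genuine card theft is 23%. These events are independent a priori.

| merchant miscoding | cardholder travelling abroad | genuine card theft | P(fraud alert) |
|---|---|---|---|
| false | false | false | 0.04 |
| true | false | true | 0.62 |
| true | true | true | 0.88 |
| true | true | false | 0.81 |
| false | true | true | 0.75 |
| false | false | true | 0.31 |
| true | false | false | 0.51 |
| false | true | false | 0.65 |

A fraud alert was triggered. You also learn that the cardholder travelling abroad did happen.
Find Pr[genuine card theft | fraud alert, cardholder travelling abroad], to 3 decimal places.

Enumerate the 4 (merchant miscoding, genuine card theft) configurations and weight by the priors:
  P(fraud alert | cardholder travelling abroad) = 0.65·0.95·0.77 + 0.75·0.95·0.23 + 0.81·0.05·0.77 + 0.88·0.05·0.23
        = 0.475475 + 0.163875 + 0.031185 + 0.010120 = 0.680655
Keeping only the genuine card theft-present terms gives 0.173995, so
  P(genuine card theft | fraud alert, cardholder travelling abroad) = 0.173995 / 0.680655 ≈ 0.256

Pr[genuine card theft | fraud alert, cardholder travelling abroad] ≈ 0.256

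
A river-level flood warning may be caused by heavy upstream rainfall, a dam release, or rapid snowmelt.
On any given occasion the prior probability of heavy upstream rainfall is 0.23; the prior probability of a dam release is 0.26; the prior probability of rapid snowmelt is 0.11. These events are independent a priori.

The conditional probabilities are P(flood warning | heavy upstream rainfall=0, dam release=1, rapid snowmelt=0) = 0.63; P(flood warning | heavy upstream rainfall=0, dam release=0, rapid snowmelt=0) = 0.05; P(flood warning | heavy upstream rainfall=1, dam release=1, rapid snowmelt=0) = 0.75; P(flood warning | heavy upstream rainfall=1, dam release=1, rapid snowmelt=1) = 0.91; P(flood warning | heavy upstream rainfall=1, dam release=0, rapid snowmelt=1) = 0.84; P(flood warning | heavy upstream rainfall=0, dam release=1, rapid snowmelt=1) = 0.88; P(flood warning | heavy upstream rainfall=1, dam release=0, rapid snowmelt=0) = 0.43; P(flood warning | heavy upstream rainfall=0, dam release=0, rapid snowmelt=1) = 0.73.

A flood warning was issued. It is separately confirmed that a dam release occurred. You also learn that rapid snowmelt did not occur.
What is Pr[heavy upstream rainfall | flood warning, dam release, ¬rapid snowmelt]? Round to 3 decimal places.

P(flood warning | dam release, ¬rapid snowmelt) = 0.63*0.77 + 0.75*0.23 = 0.485100 + 0.172500 = 0.657600
The heavy upstream rainfall-present share is 0.75*0.23 = 0.172500.
So P(heavy upstream rainfall | flood warning, dam release, ¬rapid snowmelt) = 0.172500/0.657600 ≈ 0.262.

Pr[heavy upstream rainfall | flood warning, dam release, ¬rapid snowmelt] ≈ 0.262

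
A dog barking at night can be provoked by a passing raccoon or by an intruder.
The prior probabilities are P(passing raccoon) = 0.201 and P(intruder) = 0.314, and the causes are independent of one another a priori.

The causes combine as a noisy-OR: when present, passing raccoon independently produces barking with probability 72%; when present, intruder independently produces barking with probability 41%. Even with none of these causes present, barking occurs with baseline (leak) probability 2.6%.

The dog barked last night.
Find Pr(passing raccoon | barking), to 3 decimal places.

Under noisy-OR, P(barking | causes) = 1 − (1−0.026)·∏(1−qᵢ) over the active causes.
P(barking) = 0.026×0.799×0.686 + 0.42534×0.799×0.314 + 0.72728×0.201×0.686 + 0.839095×0.201×0.314 = 0.014251 + 0.106712 + 0.100282 + 0.052959 = 0.274204
Restricting to configurations with passing raccoon present: 0.100282 + 0.052959 = 0.153241.
So P(passing raccoon | barking) = 0.153241/0.274204 ≈ 0.559.

Pr(passing raccoon | barking) ≈ 0.559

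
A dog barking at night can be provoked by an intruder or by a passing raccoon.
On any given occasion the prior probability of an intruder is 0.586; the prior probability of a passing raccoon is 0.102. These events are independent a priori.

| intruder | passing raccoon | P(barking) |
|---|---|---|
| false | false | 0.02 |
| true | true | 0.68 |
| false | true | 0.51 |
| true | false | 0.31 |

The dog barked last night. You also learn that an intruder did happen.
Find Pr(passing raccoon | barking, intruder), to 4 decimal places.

P(barking | intruder) = 0.31×0.898 + 0.68×0.102 = 0.278380 + 0.069360 = 0.347740
Restricting to configurations with passing raccoon present: 0.68×0.102 = 0.069360.
P(passing raccoon | barking, intruder) = 0.069360 / 0.347740 ≈ 0.1995

Pr(passing raccoon | barking, intruder) ≈ 0.1995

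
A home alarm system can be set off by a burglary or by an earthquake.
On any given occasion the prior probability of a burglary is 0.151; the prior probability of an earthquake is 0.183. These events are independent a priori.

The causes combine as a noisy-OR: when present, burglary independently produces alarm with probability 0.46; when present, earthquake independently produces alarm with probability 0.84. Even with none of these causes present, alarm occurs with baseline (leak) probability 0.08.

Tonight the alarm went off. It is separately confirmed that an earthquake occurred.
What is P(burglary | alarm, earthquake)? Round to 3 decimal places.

Under noisy-OR, P(alarm | causes) = 1 − (1−0.08)·∏(1−qᵢ) over the active causes.
By total probability over both values of burglary:
  P(alarm | earthquake) = 0.8528×0.849 + 0.920512×0.151
        = 0.724027 + 0.138997 = 0.863024
Keeping only the burglary-present terms gives 0.138997, so
  P(burglary | alarm, earthquake) = 0.138997 / 0.863024 ≈ 0.161

P(burglary | alarm, earthquake) ≈ 0.161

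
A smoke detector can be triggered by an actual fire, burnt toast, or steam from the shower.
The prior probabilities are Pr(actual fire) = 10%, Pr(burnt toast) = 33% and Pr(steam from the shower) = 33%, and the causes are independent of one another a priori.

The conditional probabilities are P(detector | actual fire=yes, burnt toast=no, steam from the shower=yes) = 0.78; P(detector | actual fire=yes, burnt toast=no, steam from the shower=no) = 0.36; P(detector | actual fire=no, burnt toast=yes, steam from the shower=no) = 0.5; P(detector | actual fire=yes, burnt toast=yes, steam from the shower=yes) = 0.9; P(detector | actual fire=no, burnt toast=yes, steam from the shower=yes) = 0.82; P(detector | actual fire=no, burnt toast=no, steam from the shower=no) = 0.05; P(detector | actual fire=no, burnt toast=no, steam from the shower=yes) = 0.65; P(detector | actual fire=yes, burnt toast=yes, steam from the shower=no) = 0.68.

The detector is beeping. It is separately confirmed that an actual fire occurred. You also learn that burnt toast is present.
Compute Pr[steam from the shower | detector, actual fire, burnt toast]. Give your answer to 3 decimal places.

P(detector | actual fire, burnt toast) = 0.68*0.67 + 0.9*0.33 = 0.455600 + 0.297000 = 0.752600
Of this, 0.297000 comes from 0.9*0.33 (the steam from the shower=true cases).
So P(steam from the shower | detector, actual fire, burnt toast) = 0.297000/0.752600 ≈ 0.395.

Pr[steam from the shower | detector, actual fire, burnt toast] ≈ 0.395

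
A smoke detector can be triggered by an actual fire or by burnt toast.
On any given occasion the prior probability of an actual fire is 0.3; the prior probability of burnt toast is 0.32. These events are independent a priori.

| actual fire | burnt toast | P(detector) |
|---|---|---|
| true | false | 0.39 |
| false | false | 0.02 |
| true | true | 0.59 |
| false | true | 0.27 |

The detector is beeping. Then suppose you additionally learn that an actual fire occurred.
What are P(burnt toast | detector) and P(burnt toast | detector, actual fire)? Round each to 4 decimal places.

P(detector) = 0.02·0.7·0.68 + 0.27·0.7·0.32 + 0.39·0.3·0.68 + 0.59·0.3·0.32 = 0.009520 + 0.060480 + 0.079560 + 0.056640 = 0.206200
Of this, 0.117120 comes from 0.060480 + 0.056640 (the burnt toast=true cases).
P(burnt toast | detector) = 0.117120 / 0.206200 ≈ 0.5680

Now condition on the additional information:
P(detector | actual fire) = 0.39·0.68 + 0.59·0.32 = 0.265200 + 0.188800 = 0.454000
Of this, 0.188800 comes from 0.59·0.32 (the burnt toast=true cases).
So P(burnt toast | detector, actual fire) = 0.188800/0.454000 ≈ 0.4159.
— actual fire explains away the evidence for burnt toast.

P(burnt toast | detector) ≈ 0.5680; P(burnt toast | detector, actual fire) ≈ 0.4159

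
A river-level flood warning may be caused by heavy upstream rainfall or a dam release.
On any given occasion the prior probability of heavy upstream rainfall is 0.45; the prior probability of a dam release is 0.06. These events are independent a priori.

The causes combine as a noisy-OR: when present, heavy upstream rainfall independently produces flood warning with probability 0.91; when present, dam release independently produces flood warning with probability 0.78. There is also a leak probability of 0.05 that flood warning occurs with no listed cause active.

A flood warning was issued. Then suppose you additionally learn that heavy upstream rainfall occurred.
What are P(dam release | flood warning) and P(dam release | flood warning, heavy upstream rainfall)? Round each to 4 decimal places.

Under noisy-OR, P(flood warning | causes) = 1 − (1−0.05)·∏(1−qᵢ) over the active causes.
For the numerator, keep only dam release=true terms: 0.026103 + 0.026492 = 0.052595
The normalizing constant is 0.05·0.55·0.94 + 0.791·0.55·0.06 + 0.9145·0.45·0.94 + 0.98119·0.45·0.06 = 0.465278
P(dam release | flood warning) = 0.052595/0.465278 ≈ 0.1130

With the extra evidence:
Weight on dam release=true, given the evidence: 0.98119·0.06 = 0.058871
The normalizing constant is 0.9145·0.94 + 0.98119·0.06 = 0.918501
P(dam release | flood warning, heavy upstream rainfall) = 0.058871/0.918501 ≈ 0.0641

P(dam release | flood warning) ≈ 0.1130; P(dam release | flood warning, heavy upstream rainfall) ≈ 0.0641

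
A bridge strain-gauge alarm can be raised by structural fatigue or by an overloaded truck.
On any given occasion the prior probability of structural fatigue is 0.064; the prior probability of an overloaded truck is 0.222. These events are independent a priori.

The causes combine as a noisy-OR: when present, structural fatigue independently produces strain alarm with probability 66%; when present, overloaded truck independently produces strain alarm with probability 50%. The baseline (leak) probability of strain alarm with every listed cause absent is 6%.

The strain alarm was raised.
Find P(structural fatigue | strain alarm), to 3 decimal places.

Under noisy-OR, P(strain alarm | causes) = 1 − (1−0.06)·∏(1−qᵢ) over the active causes.
Enumerate the 4 (structural fatigue, overloaded truck) configurations and weight by the priors:
  P(strain alarm) = 0.06*0.936*0.778 + 0.53*0.936*0.222 + 0.6804*0.064*0.778 + 0.8402*0.064*0.222
        = 0.043692 + 0.110130 + 0.033878 + 0.011938 = 0.199638
The terms with structural fatigue present sum to 0.045816, so
  P(structural fatigue | strain alarm) = 0.045816 / 0.199638 ≈ 0.229

P(structural fatigue | strain alarm) ≈ 0.229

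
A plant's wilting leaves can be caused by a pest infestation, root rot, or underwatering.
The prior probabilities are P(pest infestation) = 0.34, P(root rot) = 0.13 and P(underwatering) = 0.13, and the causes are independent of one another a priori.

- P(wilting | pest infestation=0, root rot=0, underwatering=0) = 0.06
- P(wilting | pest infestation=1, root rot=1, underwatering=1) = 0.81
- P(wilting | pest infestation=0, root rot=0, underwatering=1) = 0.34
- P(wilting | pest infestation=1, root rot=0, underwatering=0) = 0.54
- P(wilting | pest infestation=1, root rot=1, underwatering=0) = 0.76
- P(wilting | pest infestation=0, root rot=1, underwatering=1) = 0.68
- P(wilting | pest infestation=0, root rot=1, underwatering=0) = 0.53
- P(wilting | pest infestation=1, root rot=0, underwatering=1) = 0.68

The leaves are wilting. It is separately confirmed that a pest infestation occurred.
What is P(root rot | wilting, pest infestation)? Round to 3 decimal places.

P(wilting | pest infestation) = 0.54×0.87×0.87 + 0.68×0.87×0.13 + 0.76×0.13×0.87 + 0.81×0.13×0.13 = 0.408726 + 0.076908 + 0.085956 + 0.013689 = 0.585279
Restricting to configurations with root rot present: 0.085956 + 0.013689 = 0.099645.
P(root rot | wilting, pest infestation) = 0.099645 / 0.585279 ≈ 0.170

P(root rot | wilting, pest infestation) ≈ 0.170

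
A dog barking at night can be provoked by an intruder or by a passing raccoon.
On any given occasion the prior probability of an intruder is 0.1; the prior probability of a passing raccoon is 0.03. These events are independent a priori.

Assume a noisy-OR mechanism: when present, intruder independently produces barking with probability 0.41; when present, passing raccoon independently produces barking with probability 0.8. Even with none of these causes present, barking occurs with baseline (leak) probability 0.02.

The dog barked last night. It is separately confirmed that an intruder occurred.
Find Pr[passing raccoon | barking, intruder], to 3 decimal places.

Under noisy-OR, P(barking | causes) = 1 − (1−0.02)·∏(1−qᵢ) over the active causes.
Enumerate both values of passing raccoon and weight by the priors:
  P(barking | intruder) = 0.4218*0.97 + 0.88436*0.03
        = 0.409146 + 0.026531 = 0.435677
The terms with passing raccoon present sum to 0.026531, so
  P(passing raccoon | barking, intruder) = 0.026531 / 0.435677 ≈ 0.061

Pr[passing raccoon | barking, intruder] ≈ 0.061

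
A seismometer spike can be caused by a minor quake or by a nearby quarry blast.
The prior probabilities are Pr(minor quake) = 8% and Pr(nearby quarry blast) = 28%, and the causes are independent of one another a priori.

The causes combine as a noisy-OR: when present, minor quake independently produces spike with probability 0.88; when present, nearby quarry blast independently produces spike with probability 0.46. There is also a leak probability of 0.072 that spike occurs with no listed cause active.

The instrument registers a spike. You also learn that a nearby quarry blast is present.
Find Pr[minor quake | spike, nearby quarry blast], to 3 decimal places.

Pr[minor quake | spike, nearby quarry blast] ≈ 0.141

Under noisy-OR, P(spike | causes) = 1 − (1−0.072)·∏(1−qᵢ) over the active causes.
Sum P(spike|·) weighted by the priors over both values of minor quake:
  P(spike | nearby quarry blast) = 0.49888·0.92 + 0.939866·0.08
        = 0.458970 + 0.075189 = 0.534159
Keeping only the minor quake-present terms gives 0.075189, so
  P(minor quake | spike, nearby quarry blast) = 0.075189 / 0.534159 ≈ 0.141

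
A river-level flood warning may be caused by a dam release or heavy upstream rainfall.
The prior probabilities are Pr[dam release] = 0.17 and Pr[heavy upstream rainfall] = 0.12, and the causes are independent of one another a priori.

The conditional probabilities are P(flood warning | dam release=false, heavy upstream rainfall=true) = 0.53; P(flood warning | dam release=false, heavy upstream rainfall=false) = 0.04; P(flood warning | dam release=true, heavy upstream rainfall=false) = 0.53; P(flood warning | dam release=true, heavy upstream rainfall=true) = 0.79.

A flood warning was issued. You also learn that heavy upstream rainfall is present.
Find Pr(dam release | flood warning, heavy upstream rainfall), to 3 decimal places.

Pr(dam release | flood warning, heavy upstream rainfall) ≈ 0.234

P(flood warning | heavy upstream rainfall) = 0.53*0.83 + 0.79*0.17 = 0.439900 + 0.134300 = 0.574200
The dam release-present share is 0.79*0.17 = 0.134300.
P(dam release | flood warning, heavy upstream rainfall) = 0.134300 / 0.574200 ≈ 0.234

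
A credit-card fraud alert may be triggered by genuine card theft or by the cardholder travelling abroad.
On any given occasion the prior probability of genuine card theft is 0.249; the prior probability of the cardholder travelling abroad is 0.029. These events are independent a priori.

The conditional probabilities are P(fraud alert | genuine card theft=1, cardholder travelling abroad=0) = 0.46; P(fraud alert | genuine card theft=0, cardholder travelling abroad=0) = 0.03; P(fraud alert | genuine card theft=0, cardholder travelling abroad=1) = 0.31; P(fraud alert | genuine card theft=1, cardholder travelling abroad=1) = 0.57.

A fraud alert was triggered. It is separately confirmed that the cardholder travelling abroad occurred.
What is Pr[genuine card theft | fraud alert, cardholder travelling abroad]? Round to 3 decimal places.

Pr[genuine card theft | fraud alert, cardholder travelling abroad] ≈ 0.379

Sum P(fraud alert|·) weighted by the priors over both values of genuine card theft:
  P(fraud alert | cardholder travelling abroad) = 0.31*0.751 + 0.57*0.249
        = 0.232810 + 0.141930 = 0.374740
The terms with genuine card theft present sum to 0.141930, so
  P(genuine card theft | fraud alert, cardholder travelling abroad) = 0.141930 / 0.374740 ≈ 0.379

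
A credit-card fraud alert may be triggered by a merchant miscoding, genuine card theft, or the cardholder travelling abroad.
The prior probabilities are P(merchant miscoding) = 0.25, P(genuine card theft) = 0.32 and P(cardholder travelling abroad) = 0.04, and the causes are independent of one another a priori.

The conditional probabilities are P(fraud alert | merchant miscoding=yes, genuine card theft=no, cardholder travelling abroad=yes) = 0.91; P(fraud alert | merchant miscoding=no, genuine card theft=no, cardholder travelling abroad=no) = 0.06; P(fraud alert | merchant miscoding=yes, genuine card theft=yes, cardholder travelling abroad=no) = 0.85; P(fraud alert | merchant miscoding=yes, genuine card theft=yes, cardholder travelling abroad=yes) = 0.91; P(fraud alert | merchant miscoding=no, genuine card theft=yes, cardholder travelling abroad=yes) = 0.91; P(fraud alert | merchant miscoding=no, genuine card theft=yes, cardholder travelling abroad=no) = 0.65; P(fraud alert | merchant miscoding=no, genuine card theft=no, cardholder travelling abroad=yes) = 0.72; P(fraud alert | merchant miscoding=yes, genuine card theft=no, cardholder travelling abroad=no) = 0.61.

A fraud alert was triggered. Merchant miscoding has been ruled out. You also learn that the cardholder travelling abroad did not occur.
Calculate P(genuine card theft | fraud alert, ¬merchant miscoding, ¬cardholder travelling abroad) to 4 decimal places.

P(genuine card theft | fraud alert, ¬merchant miscoding, ¬cardholder travelling abroad) ≈ 0.8360

Weight on genuine card theft=true, given the evidence: 0.65·0.32 = 0.208000
Normalizer over all consistent configurations: 0.06·0.68 + 0.65·0.32 = 0.248800
P(genuine card theft | fraud alert, ¬merchant miscoding, ¬cardholder travelling abroad) = 0.208000/0.248800 ≈ 0.8360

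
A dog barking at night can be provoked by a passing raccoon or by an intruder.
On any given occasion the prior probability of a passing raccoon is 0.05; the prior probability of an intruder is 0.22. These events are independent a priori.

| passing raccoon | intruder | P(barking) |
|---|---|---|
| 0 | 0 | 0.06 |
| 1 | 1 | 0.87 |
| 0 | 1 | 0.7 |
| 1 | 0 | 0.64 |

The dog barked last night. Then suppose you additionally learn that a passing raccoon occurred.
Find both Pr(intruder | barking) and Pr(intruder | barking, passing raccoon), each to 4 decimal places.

P(barking) = 0.06*0.95*0.78 + 0.7*0.95*0.22 + 0.64*0.05*0.78 + 0.87*0.05*0.22 = 0.044460 + 0.146300 + 0.024960 + 0.009570 = 0.225290
Of this, 0.155870 comes from 0.146300 + 0.009570 (the intruder=true cases).
So P(intruder | barking) = 0.155870/0.225290 ≈ 0.6919.

Now condition on the additional information:
For the numerator, keep only intruder=true terms: 0.87×0.22 = 0.191400
Normalizer over all consistent configurations: 0.64×0.78 + 0.87×0.22 = 0.690600
P(intruder | barking, passing raccoon) = 0.191400/0.690600 ≈ 0.2772

Pr(intruder | barking) ≈ 0.6919; Pr(intruder | barking, passing raccoon) ≈ 0.2772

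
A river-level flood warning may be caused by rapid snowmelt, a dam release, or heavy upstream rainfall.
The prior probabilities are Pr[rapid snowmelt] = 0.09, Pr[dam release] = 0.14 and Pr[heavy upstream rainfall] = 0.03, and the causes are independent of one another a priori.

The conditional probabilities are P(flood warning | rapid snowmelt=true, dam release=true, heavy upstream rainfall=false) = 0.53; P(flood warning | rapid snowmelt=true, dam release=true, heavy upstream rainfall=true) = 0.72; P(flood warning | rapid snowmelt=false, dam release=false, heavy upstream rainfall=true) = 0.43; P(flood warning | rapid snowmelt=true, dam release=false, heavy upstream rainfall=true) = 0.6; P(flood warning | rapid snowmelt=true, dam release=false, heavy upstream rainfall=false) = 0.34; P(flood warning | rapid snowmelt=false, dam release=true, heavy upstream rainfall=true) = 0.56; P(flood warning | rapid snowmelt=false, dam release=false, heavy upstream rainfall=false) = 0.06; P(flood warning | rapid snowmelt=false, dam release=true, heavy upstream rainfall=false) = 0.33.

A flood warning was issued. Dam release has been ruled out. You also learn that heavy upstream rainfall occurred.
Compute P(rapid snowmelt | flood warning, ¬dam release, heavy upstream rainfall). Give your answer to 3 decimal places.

P(rapid snowmelt | flood warning, ¬dam release, heavy upstream rainfall) ≈ 0.121

Numerator (weight on configurations with rapid snowmelt): 0.6×0.09 = 0.054000
Denominator P(flood warning | ¬dam release, heavy upstream rainfall): 0.43×0.91 + 0.6×0.09 = 0.445300
P(rapid snowmelt | flood warning, ¬dam release, heavy upstream rainfall) = 0.054000/0.445300 ≈ 0.121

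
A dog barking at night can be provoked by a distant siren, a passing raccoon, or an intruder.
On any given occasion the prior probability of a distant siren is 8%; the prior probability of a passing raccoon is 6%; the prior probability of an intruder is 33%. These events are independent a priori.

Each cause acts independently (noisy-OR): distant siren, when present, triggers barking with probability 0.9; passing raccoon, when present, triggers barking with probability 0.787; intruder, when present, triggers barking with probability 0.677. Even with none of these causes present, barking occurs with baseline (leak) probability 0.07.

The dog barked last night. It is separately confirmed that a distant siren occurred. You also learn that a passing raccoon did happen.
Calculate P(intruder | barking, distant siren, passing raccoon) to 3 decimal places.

Under noisy-OR, P(barking | causes) = 1 − (1−0.07)·∏(1−qᵢ) over the active causes.
Weight on intruder=true, given the evidence: 0.993602·0.33 = 0.327889
The normalizing constant is 0.980191·0.67 + 0.993602·0.33 = 0.984617
Posterior = 0.327889 / 0.984617 ≈ 0.333

P(intruder | barking, distant siren, passing raccoon) ≈ 0.333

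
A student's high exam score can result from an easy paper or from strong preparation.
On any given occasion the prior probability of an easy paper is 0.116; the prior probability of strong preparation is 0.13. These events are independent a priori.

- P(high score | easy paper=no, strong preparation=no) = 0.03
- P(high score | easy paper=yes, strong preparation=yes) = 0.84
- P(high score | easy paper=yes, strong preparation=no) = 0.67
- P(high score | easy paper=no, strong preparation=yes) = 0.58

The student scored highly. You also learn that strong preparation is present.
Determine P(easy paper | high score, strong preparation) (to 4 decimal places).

P(easy paper | high score, strong preparation) ≈ 0.1597

Enumerate both values of easy paper and weight by the priors:
  P(high score | strong preparation) = 0.58×0.884 + 0.84×0.116
        = 0.512720 + 0.097440 = 0.610160
Configurations with easy paper contribute 0.097440, so
  P(easy paper | high score, strong preparation) = 0.097440 / 0.610160 ≈ 0.1597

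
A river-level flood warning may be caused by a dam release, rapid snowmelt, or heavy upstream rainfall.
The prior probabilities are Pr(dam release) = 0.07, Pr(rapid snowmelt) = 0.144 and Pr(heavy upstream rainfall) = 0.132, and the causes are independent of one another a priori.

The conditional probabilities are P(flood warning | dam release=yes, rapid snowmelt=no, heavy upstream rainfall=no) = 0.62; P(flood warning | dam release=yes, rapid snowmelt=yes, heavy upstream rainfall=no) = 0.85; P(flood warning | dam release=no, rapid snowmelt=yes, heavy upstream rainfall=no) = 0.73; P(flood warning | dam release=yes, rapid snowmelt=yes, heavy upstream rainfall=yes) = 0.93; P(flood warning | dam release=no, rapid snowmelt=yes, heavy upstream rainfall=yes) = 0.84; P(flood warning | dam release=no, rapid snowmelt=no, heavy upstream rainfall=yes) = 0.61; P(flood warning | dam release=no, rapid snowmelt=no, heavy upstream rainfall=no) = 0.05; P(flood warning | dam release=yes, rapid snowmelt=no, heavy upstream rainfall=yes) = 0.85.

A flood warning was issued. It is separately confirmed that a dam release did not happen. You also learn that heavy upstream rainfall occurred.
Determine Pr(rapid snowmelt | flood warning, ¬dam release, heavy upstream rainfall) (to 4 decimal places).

Pr(rapid snowmelt | flood warning, ¬dam release, heavy upstream rainfall) ≈ 0.1881

Enumerate both values of rapid snowmelt and weight by the priors:
  P(flood warning | ¬dam release, heavy upstream rainfall) = 0.61*0.856 + 0.84*0.144
        = 0.522160 + 0.120960 = 0.643120
The terms with rapid snowmelt present sum to 0.120960, so
  P(rapid snowmelt | flood warning, ¬dam release, heavy upstream rainfall) = 0.120960 / 0.643120 ≈ 0.1881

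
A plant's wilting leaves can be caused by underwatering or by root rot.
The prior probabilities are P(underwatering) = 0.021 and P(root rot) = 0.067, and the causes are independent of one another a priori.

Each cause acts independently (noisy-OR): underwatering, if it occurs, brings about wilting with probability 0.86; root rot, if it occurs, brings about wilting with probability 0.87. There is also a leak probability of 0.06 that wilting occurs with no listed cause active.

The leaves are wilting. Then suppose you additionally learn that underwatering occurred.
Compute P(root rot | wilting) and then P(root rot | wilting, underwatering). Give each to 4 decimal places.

P(root rot | wilting) ≈ 0.4508; P(root rot | wilting, underwatering) ≈ 0.0752

Under noisy-OR, P(wilting | causes) = 1 − (1−0.06)·∏(1−qᵢ) over the active causes.
For the numerator, keep only root rot=true terms: 0.057578 + 0.001383 = 0.058961
Normalizer over all consistent configurations: 0.06*0.979*0.933 + 0.8778*0.979*0.067 + 0.8684*0.021*0.933 + 0.982892*0.021*0.067 = 0.130780
P(root rot | wilting) = 0.058961/0.130780 ≈ 0.4508

Now also conditioning on underwatering=true:
Sum P(wilting|·) weighted by the priors over both values of root rot:
  P(wilting | underwatering) = 0.8684·0.933 + 0.982892·0.067
        = 0.810217 + 0.065854 = 0.876071
Configurations with root rot contribute 0.065854, so
  P(root rot | wilting, underwatering) = 0.065854 / 0.876071 ≈ 0.0752
This is intercausal reasoning (explaining away): once underwatering accounts for the wilting, root rot becomes less likely.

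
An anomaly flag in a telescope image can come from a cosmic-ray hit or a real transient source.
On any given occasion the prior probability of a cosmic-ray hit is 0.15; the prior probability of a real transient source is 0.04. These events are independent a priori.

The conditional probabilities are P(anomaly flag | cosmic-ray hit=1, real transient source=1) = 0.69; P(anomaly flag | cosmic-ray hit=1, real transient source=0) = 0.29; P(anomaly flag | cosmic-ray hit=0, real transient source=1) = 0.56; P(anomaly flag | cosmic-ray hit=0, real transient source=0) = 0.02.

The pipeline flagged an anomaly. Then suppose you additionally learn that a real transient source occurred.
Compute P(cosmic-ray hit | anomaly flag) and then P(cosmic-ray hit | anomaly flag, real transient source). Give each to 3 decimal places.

P(cosmic-ray hit | anomaly flag) ≈ 0.565; P(cosmic-ray hit | anomaly flag, real transient source) ≈ 0.179

For the numerator, keep only cosmic-ray hit=true terms: 0.041760 + 0.004140 = 0.045900
The normalizing constant is 0.02*0.85*0.96 + 0.56*0.85*0.04 + 0.29*0.15*0.96 + 0.69*0.15*0.04 = 0.081260
Posterior = 0.045900 / 0.081260 ≈ 0.565

With the extra evidence:
Enumerate both values of cosmic-ray hit and weight by the priors:
  P(anomaly flag | real transient source) = 0.56×0.85 + 0.69×0.15
        = 0.476000 + 0.103500 = 0.579500
The terms with cosmic-ray hit present sum to 0.103500, so
  P(cosmic-ray hit | anomaly flag, real transient source) = 0.103500 / 0.579500 ≈ 0.179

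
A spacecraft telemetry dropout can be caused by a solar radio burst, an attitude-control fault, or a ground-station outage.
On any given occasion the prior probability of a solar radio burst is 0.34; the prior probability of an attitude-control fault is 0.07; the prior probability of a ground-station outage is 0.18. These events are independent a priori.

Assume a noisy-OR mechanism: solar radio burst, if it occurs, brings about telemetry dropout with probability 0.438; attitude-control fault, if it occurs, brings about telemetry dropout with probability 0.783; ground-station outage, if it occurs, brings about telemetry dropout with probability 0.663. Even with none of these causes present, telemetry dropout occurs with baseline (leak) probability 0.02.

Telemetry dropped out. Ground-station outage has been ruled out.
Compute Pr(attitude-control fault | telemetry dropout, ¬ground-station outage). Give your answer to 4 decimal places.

Under noisy-OR, P(telemetry dropout | causes) = 1 − (1−0.02)·∏(1−qᵢ) over the active causes.
Sum P(telemetry dropout|·) weighted by the priors over the 4 (solar radio burst, attitude-control fault) configurations:
  P(telemetry dropout | ¬ground-station outage) = 0.02·0.66·0.93 + 0.78734·0.66·0.07 + 0.44924·0.34·0.93 + 0.880485·0.34·0.07
        = 0.012276 + 0.036375 + 0.142050 + 0.020956 = 0.211657
Keeping only the attitude-control fault-present terms gives 0.057331, so
  P(attitude-control fault | telemetry dropout, ¬ground-station outage) = 0.057331 / 0.211657 ≈ 0.2709

Pr(attitude-control fault | telemetry dropout, ¬ground-station outage) ≈ 0.2709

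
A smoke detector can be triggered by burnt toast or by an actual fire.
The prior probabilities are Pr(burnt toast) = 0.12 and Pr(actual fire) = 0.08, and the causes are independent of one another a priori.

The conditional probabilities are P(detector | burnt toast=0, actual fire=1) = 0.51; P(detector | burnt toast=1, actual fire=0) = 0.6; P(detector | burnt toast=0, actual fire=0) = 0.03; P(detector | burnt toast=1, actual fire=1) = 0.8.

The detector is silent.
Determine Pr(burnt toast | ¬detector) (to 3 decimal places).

P(¬detector) = 0.97*0.88*0.92 + 0.49*0.88*0.08 + 0.4*0.12*0.92 + 0.2*0.12*0.08 = 0.785312 + 0.034496 + 0.044160 + 0.001920 = 0.865888
Of this, 0.046080 comes from 0.044160 + 0.001920 (the burnt toast=true cases).
Hence the posterior is 0.046080/0.865888 ≈ 0.053.

Pr(burnt toast | ¬detector) ≈ 0.053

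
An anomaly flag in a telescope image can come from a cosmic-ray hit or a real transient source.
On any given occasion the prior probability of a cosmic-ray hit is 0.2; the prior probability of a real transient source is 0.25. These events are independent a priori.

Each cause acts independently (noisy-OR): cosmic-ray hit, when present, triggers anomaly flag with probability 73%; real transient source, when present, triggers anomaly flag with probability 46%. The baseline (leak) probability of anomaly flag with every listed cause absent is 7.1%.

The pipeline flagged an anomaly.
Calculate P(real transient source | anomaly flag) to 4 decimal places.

P(real transient source | anomaly flag) ≈ 0.4797

Under noisy-OR, P(anomaly flag | causes) = 1 − (1−0.071)·∏(1−qᵢ) over the active causes.
Numerator (weight on configurations with real transient source): 0.099668 + 0.043228 = 0.142896
Denominator P(anomaly flag): 0.071×0.8×0.75 + 0.49834×0.8×0.25 + 0.74917×0.2×0.75 + 0.864552×0.2×0.25 = 0.297871
P(real transient source | anomaly flag) = 0.142896/0.297871 ≈ 0.4797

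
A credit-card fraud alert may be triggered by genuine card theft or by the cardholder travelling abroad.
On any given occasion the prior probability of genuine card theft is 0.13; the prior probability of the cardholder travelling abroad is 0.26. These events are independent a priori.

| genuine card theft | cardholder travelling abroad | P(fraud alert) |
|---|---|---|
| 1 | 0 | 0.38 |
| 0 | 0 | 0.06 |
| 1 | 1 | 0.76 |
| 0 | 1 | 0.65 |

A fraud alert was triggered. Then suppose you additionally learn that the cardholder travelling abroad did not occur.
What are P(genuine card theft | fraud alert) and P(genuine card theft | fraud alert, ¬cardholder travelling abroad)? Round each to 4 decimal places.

P(genuine card theft | fraud alert) ≈ 0.2511; P(genuine card theft | fraud alert, ¬cardholder travelling abroad) ≈ 0.4862

P(fraud alert) = 0.06×0.87×0.74 + 0.65×0.87×0.26 + 0.38×0.13×0.74 + 0.76×0.13×0.26 = 0.038628 + 0.147030 + 0.036556 + 0.025688 = 0.247902
The genuine card theft-present share is 0.036556 + 0.025688 = 0.062244.
P(genuine card theft | fraud alert) = 0.062244 / 0.247902 ≈ 0.2511

Now condition on the additional information:
P(fraud alert | ¬cardholder travelling abroad) = 0.06×0.87 + 0.38×0.13 = 0.052200 + 0.049400 = 0.101600
The genuine card theft-present share is 0.38×0.13 = 0.049400.
So P(genuine card theft | fraud alert, ¬cardholder travelling abroad) = 0.049400/0.101600 ≈ 0.4862.
Ruling out cardholder travelling abroad raises the posterior on genuine card theft — the flip side of explaining away.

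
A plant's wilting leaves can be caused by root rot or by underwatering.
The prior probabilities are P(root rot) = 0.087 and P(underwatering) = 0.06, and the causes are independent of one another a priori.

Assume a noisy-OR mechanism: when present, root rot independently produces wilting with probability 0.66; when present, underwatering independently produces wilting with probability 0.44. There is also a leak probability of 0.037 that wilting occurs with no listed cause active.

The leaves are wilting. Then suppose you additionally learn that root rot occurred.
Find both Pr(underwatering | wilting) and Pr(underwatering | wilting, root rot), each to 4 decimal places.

Pr(underwatering | wilting) ≈ 0.2538; Pr(underwatering | wilting, root rot) ≈ 0.0719

Under noisy-OR, P(wilting | causes) = 1 − (1−0.037)·∏(1−qᵢ) over the active causes.
By total probability over the 4 (root rot, underwatering) configurations:
  P(wilting) = 0.037*0.913*0.94 + 0.46072*0.913*0.06 + 0.67258*0.087*0.94 + 0.816645*0.087*0.06
        = 0.031754 + 0.025238 + 0.055004 + 0.004263 = 0.116259
Configurations with underwatering contribute 0.029501, so
  P(underwatering | wilting) = 0.029501 / 0.116259 ≈ 0.2538

Now condition on the additional information:
Weight on underwatering=true, given the evidence: 0.816645*0.06 = 0.048999
The normalizing constant is 0.67258*0.94 + 0.816645*0.06 = 0.681224
Posterior = 0.048999 / 0.681224 ≈ 0.0719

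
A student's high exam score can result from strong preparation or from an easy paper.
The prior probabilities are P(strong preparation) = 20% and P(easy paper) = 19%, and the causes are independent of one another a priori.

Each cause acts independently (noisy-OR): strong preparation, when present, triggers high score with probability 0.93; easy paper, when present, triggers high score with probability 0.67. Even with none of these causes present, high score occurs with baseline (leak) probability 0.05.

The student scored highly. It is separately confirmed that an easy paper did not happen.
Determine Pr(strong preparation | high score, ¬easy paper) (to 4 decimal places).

Pr(strong preparation | high score, ¬easy paper) ≈ 0.8236

Under noisy-OR, P(high score | causes) = 1 − (1−0.05)·∏(1−qᵢ) over the active causes.
P(high score | ¬easy paper) = 0.05*0.8 + 0.9335*0.2 = 0.040000 + 0.186700 = 0.226700
The strong preparation-present share is 0.9335*0.2 = 0.186700.
So P(strong preparation | high score, ¬easy paper) = 0.186700/0.226700 ≈ 0.8236.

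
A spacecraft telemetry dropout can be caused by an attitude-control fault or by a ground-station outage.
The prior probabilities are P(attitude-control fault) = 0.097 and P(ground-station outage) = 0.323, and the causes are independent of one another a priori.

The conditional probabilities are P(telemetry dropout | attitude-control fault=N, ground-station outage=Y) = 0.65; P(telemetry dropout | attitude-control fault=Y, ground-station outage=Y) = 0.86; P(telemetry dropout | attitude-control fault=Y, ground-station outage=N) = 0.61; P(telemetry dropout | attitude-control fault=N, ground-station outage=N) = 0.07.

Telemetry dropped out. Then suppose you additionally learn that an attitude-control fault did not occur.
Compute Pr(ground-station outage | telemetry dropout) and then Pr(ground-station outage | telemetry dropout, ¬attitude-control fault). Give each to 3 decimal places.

Pr(ground-station outage | telemetry dropout) ≈ 0.723; Pr(ground-station outage | telemetry dropout, ¬attitude-control fault) ≈ 0.816

P(telemetry dropout) = 0.07·0.903·0.677 + 0.65·0.903·0.323 + 0.61·0.097·0.677 + 0.86·0.097·0.323 = 0.042793 + 0.189585 + 0.040058 + 0.026945 = 0.299381
The ground-station outage-present share is 0.189585 + 0.026945 = 0.216530.
So P(ground-station outage | telemetry dropout) = 0.216530/0.299381 ≈ 0.723.

With the extra evidence:
Numerator (weight on configurations with ground-station outage): 0.65·0.323 = 0.209950
Normalizer over all consistent configurations: 0.07·0.677 + 0.65·0.323 = 0.257340
P(ground-station outage | telemetry dropout, ¬attitude-control fault) = 0.209950/0.257340 ≈ 0.816
With attitude-control fault excluded, ground-station outage must carry more of the explanatory weight for the telemetry dropout.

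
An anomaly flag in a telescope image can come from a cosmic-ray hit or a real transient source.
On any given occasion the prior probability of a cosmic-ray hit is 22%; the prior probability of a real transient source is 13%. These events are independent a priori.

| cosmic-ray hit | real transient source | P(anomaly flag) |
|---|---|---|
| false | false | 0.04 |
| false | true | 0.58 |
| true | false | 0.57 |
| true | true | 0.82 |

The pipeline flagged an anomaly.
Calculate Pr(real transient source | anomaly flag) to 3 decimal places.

By total probability over the 4 (cosmic-ray hit, real transient source) configurations:
  P(anomaly flag) = 0.04·0.78·0.87 + 0.58·0.78·0.13 + 0.57·0.22·0.87 + 0.82·0.22·0.13
        = 0.027144 + 0.058812 + 0.109098 + 0.023452 = 0.218506
Configurations with real transient source contribute 0.082264, so
  P(real transient source | anomaly flag) = 0.082264 / 0.218506 ≈ 0.376

Pr(real transient source | anomaly flag) ≈ 0.376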